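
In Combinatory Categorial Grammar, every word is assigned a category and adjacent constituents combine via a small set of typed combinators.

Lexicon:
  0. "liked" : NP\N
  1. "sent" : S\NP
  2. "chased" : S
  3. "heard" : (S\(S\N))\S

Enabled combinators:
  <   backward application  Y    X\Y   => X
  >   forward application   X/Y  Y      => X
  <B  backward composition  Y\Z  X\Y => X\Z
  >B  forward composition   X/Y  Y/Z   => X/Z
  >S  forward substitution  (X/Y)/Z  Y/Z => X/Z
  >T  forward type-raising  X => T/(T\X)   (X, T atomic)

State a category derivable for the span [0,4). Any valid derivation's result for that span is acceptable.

S

[0,4] S   <
  [0,2] S\N   <B
    [0,1] "liked" : NP\N
    [1,2] "sent" : S\NP
  [2,4] S\(S\N)   <
    [2,3] "chased" : S
    [3,4] "heard" : (S\(S\N))\S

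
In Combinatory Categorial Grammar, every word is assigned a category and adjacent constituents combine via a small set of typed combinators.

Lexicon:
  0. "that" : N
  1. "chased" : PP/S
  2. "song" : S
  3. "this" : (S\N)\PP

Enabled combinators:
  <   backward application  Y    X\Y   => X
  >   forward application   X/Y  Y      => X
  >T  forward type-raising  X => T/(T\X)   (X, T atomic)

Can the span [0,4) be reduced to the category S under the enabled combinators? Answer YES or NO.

[0,4] S   <
  [0,1] "that" : N
  [1,4] S\N   <
    [1,3] PP   >
      [1,2] "chased" : PP/S
      [2,3] "song" : S
    [3,4] "this" : (S\N)\PP

YES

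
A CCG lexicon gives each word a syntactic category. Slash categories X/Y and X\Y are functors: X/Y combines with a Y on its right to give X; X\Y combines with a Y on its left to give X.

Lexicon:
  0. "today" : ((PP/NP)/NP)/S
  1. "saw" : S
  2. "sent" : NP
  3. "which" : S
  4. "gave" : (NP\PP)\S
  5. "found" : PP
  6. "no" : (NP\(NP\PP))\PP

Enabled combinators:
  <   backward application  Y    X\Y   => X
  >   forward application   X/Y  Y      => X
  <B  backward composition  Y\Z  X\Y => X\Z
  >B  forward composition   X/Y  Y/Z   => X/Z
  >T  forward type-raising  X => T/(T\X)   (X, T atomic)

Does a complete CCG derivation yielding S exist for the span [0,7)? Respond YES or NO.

NO

((PP/NP)/NP)/S S NP S (NP\PP)\S PP (NP\(NP\PP))\PP
CKY chart[0,7] = {N/(N\PP), NP/(NP\PP), PP, PP/(NP\NP), PP/(PP\PP), S/(S\PP)}; S ∉ chart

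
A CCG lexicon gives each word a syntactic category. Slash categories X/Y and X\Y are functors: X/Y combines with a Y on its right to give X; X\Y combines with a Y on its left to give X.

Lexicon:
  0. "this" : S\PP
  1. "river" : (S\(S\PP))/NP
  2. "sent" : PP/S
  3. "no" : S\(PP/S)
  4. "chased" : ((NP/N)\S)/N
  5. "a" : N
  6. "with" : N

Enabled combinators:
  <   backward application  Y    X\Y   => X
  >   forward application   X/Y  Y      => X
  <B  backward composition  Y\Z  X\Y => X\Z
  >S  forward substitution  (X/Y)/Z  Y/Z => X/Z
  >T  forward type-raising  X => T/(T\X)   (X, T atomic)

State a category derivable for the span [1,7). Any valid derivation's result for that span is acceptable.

[0,7] S   <
  [0,1] "this" : S\PP
  [1,7] S\(S\PP)   >
    [1,2] "river" : (S\(S\PP))/NP
    [2,7] NP   >
      [2,6] NP/N   <
        [2,4] S   <
          [2,3] "sent" : PP/S
          [3,4] "no" : S\(PP/S)
        [4,6] (NP/N)\S   >
          [4,5] "chased" : ((NP/N)\S)/N
          [5,6] "a" : N
      [6,7] "with" : N

S\(S\PP)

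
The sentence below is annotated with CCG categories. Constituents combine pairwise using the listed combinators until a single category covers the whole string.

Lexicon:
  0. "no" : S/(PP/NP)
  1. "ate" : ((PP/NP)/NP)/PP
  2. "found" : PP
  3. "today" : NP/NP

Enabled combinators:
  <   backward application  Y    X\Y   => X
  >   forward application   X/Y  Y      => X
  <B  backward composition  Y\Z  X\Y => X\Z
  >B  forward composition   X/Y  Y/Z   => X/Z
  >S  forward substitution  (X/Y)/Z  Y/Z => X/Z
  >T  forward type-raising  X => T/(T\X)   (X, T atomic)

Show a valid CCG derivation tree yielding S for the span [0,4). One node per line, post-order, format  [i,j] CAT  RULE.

[0,1] S/(PP/NP)  lex  "no"
[1,2] ((PP/NP)/NP)/PP  lex  "ate"
[2,3] PP  lex  "found"
[1,3] (PP/NP)/NP  >  k=2
[3,4] NP/NP  lex  "today"
[1,4] PP/NP  >S  k=3
[0,4] S  >  k=1

[0,4] S   >
  [0,1] "no" : S/(PP/NP)
  [1,4] PP/NP   >S
    [1,3] (PP/NP)/NP   >
      [1,2] "ate" : ((PP/NP)/NP)/PP
      [2,3] "found" : PP
    [3,4] "today" : NP/NP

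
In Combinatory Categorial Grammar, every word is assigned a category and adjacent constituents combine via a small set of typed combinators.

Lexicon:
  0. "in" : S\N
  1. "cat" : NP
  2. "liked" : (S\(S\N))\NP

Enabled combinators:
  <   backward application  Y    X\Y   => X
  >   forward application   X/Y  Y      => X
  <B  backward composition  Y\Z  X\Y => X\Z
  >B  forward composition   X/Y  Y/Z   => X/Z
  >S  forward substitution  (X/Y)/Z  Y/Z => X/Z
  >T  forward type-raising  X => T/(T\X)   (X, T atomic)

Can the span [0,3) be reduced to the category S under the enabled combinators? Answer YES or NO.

[0,3] S   <
  [0,1] "in" : S\N
  [1,3] S\(S\N)   <
    [1,2] "cat" : NP
    [2,3] "liked" : (S\(S\N))\NP

YES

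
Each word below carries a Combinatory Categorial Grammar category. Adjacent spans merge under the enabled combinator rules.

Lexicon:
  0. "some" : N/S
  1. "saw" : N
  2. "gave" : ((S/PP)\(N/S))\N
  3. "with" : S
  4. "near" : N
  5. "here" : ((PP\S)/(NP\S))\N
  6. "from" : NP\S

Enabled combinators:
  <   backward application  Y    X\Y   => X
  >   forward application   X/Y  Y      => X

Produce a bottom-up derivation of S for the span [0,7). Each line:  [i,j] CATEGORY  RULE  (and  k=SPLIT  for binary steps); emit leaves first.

[0,1] N/S  lex  "some"
[1,2] N  lex  "saw"
[2,3] ((S/PP)\(N/S))\N  lex  "gave"
[1,3] (S/PP)\(N/S)  <  k=2
[0,3] S/PP  <  k=1
[3,4] S  lex  "with"
[4,5] N  lex  "near"
[5,6] ((PP\S)/(NP\S))\N  lex  "here"
[4,6] (PP\S)/(NP\S)  <  k=5
[6,7] NP\S  lex  "from"
[4,7] PP\S  >  k=6
[3,7] PP  <  k=4
[0,7] S  >  k=3

[0,7] S   >
  [0,3] S/PP   <
    [0,1] "some" : N/S
    [1,3] (S/PP)\(N/S)   <
      [1,2] "saw" : N
      [2,3] "gave" : ((S/PP)\(N/S))\N
  [3,7] PP   <
    [3,4] "with" : S
    [4,7] PP\S   >
      [4,6] (PP\S)/(NP\S)   <
        [4,5] "near" : N
        [5,6] "here" : ((PP\S)/(NP\S))\N
      [6,7] "from" : NP\S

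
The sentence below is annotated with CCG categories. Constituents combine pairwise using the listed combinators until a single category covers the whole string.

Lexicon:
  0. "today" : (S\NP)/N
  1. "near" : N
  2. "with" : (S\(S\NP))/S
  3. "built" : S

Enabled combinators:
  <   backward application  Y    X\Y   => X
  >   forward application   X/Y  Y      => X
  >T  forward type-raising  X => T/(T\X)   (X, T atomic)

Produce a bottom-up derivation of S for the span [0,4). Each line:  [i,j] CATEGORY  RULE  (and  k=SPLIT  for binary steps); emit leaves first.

[0,4] S   <
  [0,2] S\NP   >
    [0,1] "today" : (S\NP)/N
    [1,2] "near" : N
  [2,4] S\(S\NP)   >
    [2,3] "with" : (S\(S\NP))/S
    [3,4] "built" : S

[0,1] (S\NP)/N  lex  "today"
[1,2] N  lex  "near"
[0,2] S\NP  >  k=1
[2,3] (S\(S\NP))/S  lex  "with"
[3,4] S  lex  "built"
[2,4] S\(S\NP)  >  k=3
[0,4] S  <  k=2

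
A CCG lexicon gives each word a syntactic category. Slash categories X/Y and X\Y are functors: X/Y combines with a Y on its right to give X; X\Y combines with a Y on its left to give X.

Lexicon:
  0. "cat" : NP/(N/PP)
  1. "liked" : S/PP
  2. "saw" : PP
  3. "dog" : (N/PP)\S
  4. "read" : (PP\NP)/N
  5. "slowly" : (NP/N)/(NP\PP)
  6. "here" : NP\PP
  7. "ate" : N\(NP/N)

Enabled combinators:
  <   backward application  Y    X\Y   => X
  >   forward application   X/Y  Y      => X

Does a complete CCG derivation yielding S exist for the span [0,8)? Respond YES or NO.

NP/(N/PP) S/PP PP (N/PP)\S (PP\NP)/N (NP/N)/(NP\PP) NP\PP N\(NP/N)
CKY chart[0,8] = {PP}; S ∉ chart

NO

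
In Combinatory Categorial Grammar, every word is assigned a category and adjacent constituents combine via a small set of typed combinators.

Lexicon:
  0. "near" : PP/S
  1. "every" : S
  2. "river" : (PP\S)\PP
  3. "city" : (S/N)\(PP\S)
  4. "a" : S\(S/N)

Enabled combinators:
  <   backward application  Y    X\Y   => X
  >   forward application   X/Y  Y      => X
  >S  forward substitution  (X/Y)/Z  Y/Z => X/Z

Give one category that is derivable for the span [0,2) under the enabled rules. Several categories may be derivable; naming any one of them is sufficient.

PP

[0,5] S   <
  [0,4] S/N   <
    [0,3] PP\S   <
      [0,2] PP   >
        [0,1] "near" : PP/S
        [1,2] "every" : S
      [2,3] "river" : (PP\S)\PP
    [3,4] "city" : (S/N)\(PP\S)
  [4,5] "a" : S\(S/N)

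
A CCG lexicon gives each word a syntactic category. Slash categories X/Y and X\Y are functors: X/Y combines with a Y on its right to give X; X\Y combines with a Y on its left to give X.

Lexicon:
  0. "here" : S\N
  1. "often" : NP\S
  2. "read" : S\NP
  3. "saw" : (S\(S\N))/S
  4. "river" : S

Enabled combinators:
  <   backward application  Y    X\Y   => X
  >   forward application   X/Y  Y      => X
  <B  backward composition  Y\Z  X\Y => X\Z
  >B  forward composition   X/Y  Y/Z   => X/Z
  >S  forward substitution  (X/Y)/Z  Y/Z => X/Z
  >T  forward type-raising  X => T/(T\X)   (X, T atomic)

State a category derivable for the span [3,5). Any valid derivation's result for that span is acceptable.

[0,5] S   <
  [0,3] S\N   <B
    [0,1] "here" : S\N
    [1,3] S\S   <B
      [1,2] "often" : NP\S
      [2,3] "read" : S\NP
  [3,5] S\(S\N)   >
    [3,4] "saw" : (S\(S\N))/S
    [4,5] "river" : S

S\(S\N)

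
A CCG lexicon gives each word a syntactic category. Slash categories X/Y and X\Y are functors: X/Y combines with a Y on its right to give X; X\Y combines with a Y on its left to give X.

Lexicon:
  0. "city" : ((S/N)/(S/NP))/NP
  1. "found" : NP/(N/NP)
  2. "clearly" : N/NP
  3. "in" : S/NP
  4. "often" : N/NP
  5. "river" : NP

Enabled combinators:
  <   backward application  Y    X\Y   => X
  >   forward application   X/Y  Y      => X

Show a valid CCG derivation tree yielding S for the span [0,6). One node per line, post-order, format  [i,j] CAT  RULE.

[0,1] ((S/N)/(S/NP))/NP  lex  "city"
[1,2] NP/(N/NP)  lex  "found"
[2,3] N/NP  lex  "clearly"
[1,3] NP  >  k=2
[0,3] (S/N)/(S/NP)  >  k=1
[3,4] S/NP  lex  "in"
[0,4] S/N  >  k=3
[4,5] N/NP  lex  "often"
[5,6] NP  lex  "river"
[4,6] N  >  k=5
[0,6] S  >  k=4

[0,6] S   >
  [0,4] S/N   >
    [0,3] (S/N)/(S/NP)   >
      [0,1] "city" : ((S/N)/(S/NP))/NP
      [1,3] NP   >
        [1,2] "found" : NP/(N/NP)
        [2,3] "clearly" : N/NP
    [3,4] "in" : S/NP
  [4,6] N   >
    [4,5] "often" : N/NP
    [5,6] "river" : NP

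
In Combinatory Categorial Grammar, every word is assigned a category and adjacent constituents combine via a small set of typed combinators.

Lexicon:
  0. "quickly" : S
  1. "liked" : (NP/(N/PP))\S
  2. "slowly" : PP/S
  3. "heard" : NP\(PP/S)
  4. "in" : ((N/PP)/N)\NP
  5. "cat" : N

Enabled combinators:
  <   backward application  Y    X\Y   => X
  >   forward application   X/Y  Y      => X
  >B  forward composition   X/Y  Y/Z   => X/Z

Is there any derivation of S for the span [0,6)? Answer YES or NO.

NO

S (NP/(N/PP))\S PP/S NP\(PP/S) ((N/PP)/N)\NP N
CKY chart[0,6] = {NP}; S ∉ chart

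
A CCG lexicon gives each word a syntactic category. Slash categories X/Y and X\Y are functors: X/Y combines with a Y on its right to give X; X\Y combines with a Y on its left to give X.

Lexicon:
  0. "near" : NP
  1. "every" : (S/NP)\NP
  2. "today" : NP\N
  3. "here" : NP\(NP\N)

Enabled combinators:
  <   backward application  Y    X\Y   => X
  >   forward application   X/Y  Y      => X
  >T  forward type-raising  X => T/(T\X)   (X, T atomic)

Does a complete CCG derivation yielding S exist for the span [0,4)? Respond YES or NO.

YES

[0,4] S   >
  [0,2] S/NP   <
    [0,1] "near" : NP
    [1,2] "every" : (S/NP)\NP
  [2,4] NP   <
    [2,3] "today" : NP\N
    [3,4] "here" : NP\(NP\N)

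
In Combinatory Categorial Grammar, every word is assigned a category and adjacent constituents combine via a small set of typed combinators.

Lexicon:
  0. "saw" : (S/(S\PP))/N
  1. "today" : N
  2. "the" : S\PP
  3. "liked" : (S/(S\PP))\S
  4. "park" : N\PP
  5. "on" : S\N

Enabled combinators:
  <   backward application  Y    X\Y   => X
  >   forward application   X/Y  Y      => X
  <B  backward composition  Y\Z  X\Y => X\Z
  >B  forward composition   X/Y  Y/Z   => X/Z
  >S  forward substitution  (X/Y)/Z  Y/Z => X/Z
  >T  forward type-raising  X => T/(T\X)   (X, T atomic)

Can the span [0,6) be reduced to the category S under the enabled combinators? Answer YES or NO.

YES

[0,6] S   >
  [0,4] S/(S\PP)   <
    [0,3] S   >
      [0,2] S/(S\PP)   >
        [0,1] "saw" : (S/(S\PP))/N
        [1,2] "today" : N
      [2,3] "the" : S\PP
    [3,4] "liked" : (S/(S\PP))\S
  [4,6] S\PP   <B
    [4,5] "park" : N\PP
    [5,6] "on" : S\N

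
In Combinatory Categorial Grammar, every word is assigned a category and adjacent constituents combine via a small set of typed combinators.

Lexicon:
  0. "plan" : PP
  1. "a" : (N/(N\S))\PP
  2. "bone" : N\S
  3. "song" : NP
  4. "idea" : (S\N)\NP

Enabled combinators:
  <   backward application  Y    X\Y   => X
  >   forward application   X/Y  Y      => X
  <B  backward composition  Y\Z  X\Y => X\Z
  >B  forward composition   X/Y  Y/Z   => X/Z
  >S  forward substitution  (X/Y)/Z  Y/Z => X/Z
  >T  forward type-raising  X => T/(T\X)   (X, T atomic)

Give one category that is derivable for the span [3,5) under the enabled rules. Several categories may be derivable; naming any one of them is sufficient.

[0,5] S   <
  [0,3] N   >
    [0,2] N/(N\S)   <
      [0,1] "plan" : PP
      [1,2] "a" : (N/(N\S))\PP
    [2,3] "bone" : N\S
  [3,5] S\N   <
    [3,4] "song" : NP
    [4,5] "idea" : (S\N)\NP

S\N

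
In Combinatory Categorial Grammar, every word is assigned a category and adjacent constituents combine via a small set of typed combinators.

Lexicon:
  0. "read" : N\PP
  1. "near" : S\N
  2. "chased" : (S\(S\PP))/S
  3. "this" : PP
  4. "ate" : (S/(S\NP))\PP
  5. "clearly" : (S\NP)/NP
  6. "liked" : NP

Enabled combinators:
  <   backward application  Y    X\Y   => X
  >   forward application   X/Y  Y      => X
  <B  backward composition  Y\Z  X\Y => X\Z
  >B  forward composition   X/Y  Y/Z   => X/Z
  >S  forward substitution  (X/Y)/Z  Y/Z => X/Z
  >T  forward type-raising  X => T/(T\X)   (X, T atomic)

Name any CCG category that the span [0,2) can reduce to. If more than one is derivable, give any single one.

S\PP

[0,7] S   <
  [0,2] S\PP   <B
    [0,1] "read" : N\PP
    [1,2] "near" : S\N
  [2,7] S\(S\PP)   >
    [2,3] "chased" : (S\(S\PP))/S
    [3,7] S   >
      [3,5] S/(S\NP)   <
        [3,4] "this" : PP
        [4,5] "ate" : (S/(S\NP))\PP
      [5,7] S\NP   >
        [5,6] "clearly" : (S\NP)/NP
        [6,7] "liked" : NP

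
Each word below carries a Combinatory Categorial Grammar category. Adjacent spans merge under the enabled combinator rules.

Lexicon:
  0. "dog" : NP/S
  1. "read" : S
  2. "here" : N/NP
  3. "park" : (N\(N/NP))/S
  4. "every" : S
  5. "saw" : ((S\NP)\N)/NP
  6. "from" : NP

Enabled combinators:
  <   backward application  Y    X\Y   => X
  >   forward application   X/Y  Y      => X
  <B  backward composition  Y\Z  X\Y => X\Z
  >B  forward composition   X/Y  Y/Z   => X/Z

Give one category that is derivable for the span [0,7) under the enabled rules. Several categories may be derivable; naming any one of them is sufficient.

S

[0,7] S   <
  [0,2] NP   >
    [0,1] "dog" : NP/S
    [1,2] "read" : S
  [2,7] S\NP   <
    [2,5] N   <
      [2,3] "here" : N/NP
      [3,5] N\(N/NP)   >
        [3,4] "park" : (N\(N/NP))/S
        [4,5] "every" : S
    [5,7] (S\NP)\N   >
      [5,6] "saw" : ((S\NP)\N)/NP
      [6,7] "from" : NP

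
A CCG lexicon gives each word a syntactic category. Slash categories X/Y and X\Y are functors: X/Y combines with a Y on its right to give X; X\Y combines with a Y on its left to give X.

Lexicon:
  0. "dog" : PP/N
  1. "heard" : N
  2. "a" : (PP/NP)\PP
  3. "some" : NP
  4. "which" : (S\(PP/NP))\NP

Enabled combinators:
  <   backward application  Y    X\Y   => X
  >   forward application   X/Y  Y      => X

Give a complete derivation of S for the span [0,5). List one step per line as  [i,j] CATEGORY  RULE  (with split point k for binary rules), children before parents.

[0,5] S   <
  [0,3] PP/NP   <
    [0,2] PP   >
      [0,1] "dog" : PP/N
      [1,2] "heard" : N
    [2,3] "a" : (PP/NP)\PP
  [3,5] S\(PP/NP)   <
    [3,4] "some" : NP
    [4,5] "which" : (S\(PP/NP))\NP

[0,1] PP/N  lex  "dog"
[1,2] N  lex  "heard"
[0,2] PP  >  k=1
[2,3] (PP/NP)\PP  lex  "a"
[0,3] PP/NP  <  k=2
[3,4] NP  lex  "some"
[4,5] (S\(PP/NP))\NP  lex  "which"
[3,5] S\(PP/NP)  <  k=4
[0,5] S  <  k=3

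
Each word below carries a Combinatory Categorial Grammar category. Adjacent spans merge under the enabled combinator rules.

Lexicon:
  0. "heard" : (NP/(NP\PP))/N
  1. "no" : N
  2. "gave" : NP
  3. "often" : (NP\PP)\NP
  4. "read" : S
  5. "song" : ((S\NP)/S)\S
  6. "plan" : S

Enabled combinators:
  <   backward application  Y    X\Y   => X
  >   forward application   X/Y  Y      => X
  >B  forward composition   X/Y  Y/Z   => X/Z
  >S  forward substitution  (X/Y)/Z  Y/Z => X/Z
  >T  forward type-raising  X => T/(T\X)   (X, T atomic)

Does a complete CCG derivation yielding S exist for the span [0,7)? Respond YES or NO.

[0,7] S   <
  [0,4] NP   >
    [0,2] NP/(NP\PP)   >
      [0,1] "heard" : (NP/(NP\PP))/N
      [1,2] "no" : N
    [2,4] NP\PP   <
      [2,3] "gave" : NP
      [3,4] "often" : (NP\PP)\NP
  [4,7] S\NP   >
    [4,6] (S\NP)/S   <
      [4,5] "read" : S
      [5,6] "song" : ((S\NP)/S)\S
    [6,7] "plan" : S

YES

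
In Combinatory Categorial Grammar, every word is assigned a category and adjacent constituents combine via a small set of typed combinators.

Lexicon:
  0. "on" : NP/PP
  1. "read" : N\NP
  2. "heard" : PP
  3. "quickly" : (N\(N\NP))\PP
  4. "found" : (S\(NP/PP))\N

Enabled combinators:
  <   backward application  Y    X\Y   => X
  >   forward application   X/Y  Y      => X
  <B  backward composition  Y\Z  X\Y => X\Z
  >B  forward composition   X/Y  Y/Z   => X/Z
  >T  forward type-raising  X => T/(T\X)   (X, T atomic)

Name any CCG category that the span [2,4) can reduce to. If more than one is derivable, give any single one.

[0,5] S   <
  [0,1] "on" : NP/PP
  [1,5] S\(NP/PP)   <
    [1,4] N   <
      [1,2] "read" : N\NP
      [2,4] N\(N\NP)   <
        [2,3] "heard" : PP
        [3,4] "quickly" : (N\(N\NP))\PP
    [4,5] "found" : (S\(NP/PP))\N

N\(N\NP)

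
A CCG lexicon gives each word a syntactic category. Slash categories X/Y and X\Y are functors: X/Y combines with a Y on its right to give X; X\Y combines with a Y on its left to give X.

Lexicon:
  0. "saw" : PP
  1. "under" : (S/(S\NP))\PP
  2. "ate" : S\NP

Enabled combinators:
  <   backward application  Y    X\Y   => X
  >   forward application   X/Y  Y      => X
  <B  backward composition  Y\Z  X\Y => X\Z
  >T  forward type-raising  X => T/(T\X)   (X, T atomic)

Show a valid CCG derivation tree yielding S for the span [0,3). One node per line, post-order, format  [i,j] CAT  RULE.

[0,1] PP  lex  "saw"
[1,2] (S/(S\NP))\PP  lex  "under"
[0,2] S/(S\NP)  <  k=1
[2,3] S\NP  lex  "ate"
[0,3] S  >  k=2

[0,3] S   >
  [0,2] S/(S\NP)   <
    [0,1] "saw" : PP
    [1,2] "under" : (S/(S\NP))\PP
  [2,3] "ate" : S\NP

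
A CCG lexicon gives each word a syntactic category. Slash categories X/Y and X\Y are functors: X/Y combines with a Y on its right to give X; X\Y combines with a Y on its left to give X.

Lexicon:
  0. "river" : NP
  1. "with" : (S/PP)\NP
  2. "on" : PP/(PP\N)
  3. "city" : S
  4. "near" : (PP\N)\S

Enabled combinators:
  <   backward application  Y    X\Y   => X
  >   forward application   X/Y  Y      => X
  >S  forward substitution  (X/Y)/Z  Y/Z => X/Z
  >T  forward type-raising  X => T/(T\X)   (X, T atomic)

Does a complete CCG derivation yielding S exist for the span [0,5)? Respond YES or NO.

[0,5] S   >
  [0,2] S/PP   <
    [0,1] "river" : NP
    [1,2] "with" : (S/PP)\NP
  [2,5] PP   >
    [2,3] "on" : PP/(PP\N)
    [3,5] PP\N   <
      [3,4] "city" : S
      [4,5] "near" : (PP\N)\S

YES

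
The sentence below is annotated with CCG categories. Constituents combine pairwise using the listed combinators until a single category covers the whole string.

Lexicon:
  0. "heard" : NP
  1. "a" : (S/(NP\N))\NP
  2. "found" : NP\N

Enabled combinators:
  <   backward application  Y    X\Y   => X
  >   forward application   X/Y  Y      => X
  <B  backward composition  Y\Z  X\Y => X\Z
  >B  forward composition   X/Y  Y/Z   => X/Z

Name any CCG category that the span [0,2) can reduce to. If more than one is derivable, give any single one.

[0,3] S   >
  [0,2] S/(NP\N)   <
    [0,1] "heard" : NP
    [1,2] "a" : (S/(NP\N))\NP
  [2,3] "found" : NP\N

S/(NP\N)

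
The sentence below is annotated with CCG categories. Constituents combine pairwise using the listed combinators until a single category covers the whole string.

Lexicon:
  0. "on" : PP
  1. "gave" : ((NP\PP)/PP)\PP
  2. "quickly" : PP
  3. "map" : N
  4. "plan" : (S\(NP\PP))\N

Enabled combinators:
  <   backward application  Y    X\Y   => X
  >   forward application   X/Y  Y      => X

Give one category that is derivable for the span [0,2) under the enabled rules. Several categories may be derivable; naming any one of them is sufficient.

[0,5] S   <
  [0,3] NP\PP   >
    [0,2] (NP\PP)/PP   <
      [0,1] "on" : PP
      [1,2] "gave" : ((NP\PP)/PP)\PP
    [2,3] "quickly" : PP
  [3,5] S\(NP\PP)   <
    [3,4] "map" : N
    [4,5] "plan" : (S\(NP\PP))\N

(NP\PP)/PP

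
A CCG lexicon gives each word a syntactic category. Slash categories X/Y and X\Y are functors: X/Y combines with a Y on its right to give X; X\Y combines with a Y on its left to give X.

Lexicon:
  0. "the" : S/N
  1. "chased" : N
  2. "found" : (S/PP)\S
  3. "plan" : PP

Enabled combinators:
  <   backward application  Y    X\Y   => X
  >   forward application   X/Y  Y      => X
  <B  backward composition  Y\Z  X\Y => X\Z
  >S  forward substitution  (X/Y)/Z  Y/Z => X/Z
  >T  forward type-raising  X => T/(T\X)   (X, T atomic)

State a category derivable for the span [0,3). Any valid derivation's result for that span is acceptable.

S/PP

[0,4] S   >
  [0,3] S/PP   <
    [0,2] S   >
      [0,1] "the" : S/N
      [1,2] "chased" : N
    [2,3] "found" : (S/PP)\S
  [3,4] "plan" : PP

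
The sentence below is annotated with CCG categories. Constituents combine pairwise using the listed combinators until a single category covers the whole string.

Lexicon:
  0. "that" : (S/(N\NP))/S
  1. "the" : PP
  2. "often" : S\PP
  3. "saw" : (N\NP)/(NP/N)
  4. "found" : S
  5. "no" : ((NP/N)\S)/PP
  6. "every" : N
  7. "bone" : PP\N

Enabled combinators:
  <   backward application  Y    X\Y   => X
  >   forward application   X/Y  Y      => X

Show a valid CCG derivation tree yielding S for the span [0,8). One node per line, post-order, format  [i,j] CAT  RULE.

[0,1] (S/(N\NP))/S  lex  "that"
[1,2] PP  lex  "the"
[2,3] S\PP  lex  "often"
[1,3] S  <  k=2
[0,3] S/(N\NP)  >  k=1
[3,4] (N\NP)/(NP/N)  lex  "saw"
[4,5] S  lex  "found"
[5,6] ((NP/N)\S)/PP  lex  "no"
[6,7] N  lex  "every"
[7,8] PP\N  lex  "bone"
[6,8] PP  <  k=7
[5,8] (NP/N)\S  >  k=6
[4,8] NP/N  <  k=5
[3,8] N\NP  >  k=4
[0,8] S  >  k=3

[0,8] S   >
  [0,3] S/(N\NP)   >
    [0,1] "that" : (S/(N\NP))/S
    [1,3] S   <
      [1,2] "the" : PP
      [2,3] "often" : S\PP
  [3,8] N\NP   >
    [3,4] "saw" : (N\NP)/(NP/N)
    [4,8] NP/N   <
      [4,5] "found" : S
      [5,8] (NP/N)\S   >
        [5,6] "no" : ((NP/N)\S)/PP
        [6,8] PP   <
          [6,7] "every" : N
          [7,8] "bone" : PP\N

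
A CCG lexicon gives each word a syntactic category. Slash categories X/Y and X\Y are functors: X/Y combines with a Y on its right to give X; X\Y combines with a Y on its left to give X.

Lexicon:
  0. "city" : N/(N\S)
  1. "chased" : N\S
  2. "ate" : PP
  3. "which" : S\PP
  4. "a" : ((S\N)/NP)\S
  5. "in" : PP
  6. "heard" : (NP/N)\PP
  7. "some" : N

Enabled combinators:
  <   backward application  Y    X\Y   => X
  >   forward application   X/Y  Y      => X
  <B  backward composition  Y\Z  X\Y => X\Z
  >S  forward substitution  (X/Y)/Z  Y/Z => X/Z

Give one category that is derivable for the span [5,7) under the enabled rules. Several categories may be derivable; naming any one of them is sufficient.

[0,8] S   <
  [0,2] N   >
    [0,1] "city" : N/(N\S)
    [1,2] "chased" : N\S
  [2,8] S\N   >
    [2,5] (S\N)/NP   <
      [2,4] S   <
        [2,3] "ate" : PP
        [3,4] "which" : S\PP
      [4,5] "a" : ((S\N)/NP)\S
    [5,8] NP   >
      [5,7] NP/N   <
        [5,6] "in" : PP
        [6,7] "heard" : (NP/N)\PP
      [7,8] "some" : N

NP/N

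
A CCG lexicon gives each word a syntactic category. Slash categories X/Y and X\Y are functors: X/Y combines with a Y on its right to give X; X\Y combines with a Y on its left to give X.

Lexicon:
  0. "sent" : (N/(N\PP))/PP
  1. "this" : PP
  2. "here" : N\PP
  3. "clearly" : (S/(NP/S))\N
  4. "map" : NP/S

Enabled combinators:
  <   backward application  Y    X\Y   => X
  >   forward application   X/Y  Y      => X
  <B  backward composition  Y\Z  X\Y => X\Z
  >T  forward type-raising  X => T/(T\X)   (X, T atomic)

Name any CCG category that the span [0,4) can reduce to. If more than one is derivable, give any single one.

[0,5] S   >
  [0,4] S/(NP/S)   <
    [0,3] N   >
      [0,2] N/(N\PP)   >
        [0,1] "sent" : (N/(N\PP))/PP
        [1,2] "this" : PP
      [2,3] "here" : N\PP
    [3,4] "clearly" : (S/(NP/S))\N
  [4,5] "map" : NP/S

S/(NP/S)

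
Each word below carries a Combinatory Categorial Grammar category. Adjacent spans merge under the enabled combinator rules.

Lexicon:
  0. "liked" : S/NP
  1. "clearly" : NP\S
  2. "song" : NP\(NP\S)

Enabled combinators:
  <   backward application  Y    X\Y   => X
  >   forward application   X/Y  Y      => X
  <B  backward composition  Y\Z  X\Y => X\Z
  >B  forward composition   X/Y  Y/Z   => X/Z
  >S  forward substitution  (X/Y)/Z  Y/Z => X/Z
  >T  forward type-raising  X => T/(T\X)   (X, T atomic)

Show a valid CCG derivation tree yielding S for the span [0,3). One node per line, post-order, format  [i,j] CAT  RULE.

[0,1] S/NP  lex  "liked"
[1,2] NP\S  lex  "clearly"
[2,3] NP\(NP\S)  lex  "song"
[1,3] NP  <  k=2
[0,3] S  >  k=1

[0,3] S   >
  [0,1] "liked" : S/NP
  [1,3] NP   <
    [1,2] "clearly" : NP\S
    [2,3] "song" : NP\(NP\S)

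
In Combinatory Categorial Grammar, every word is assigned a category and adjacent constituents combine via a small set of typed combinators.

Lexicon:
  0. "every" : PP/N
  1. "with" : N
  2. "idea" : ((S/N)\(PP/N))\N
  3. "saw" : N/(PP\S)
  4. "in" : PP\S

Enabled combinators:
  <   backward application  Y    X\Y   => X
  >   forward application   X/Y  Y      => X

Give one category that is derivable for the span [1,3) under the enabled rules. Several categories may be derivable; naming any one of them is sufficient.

(S/N)\(PP/N)

[0,5] S   >
  [0,3] S/N   <
    [0,1] "every" : PP/N
    [1,3] (S/N)\(PP/N)   <
      [1,2] "with" : N
      [2,3] "idea" : ((S/N)\(PP/N))\N
  [3,5] N   >
    [3,4] "saw" : N/(PP\S)
    [4,5] "in" : PP\S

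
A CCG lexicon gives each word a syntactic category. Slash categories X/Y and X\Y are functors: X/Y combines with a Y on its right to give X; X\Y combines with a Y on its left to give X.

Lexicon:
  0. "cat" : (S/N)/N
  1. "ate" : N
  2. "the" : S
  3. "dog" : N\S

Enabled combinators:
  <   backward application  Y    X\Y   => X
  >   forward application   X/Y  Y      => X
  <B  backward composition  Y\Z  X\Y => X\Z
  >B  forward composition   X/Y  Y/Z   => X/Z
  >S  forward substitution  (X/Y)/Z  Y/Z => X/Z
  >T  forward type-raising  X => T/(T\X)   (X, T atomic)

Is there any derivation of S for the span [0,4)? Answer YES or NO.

YES

[0,4] S   >
  [0,2] S/N   >
    [0,1] "cat" : (S/N)/N
    [1,2] "ate" : N
  [2,4] N   <
    [2,3] "the" : S
    [3,4] "dog" : N\S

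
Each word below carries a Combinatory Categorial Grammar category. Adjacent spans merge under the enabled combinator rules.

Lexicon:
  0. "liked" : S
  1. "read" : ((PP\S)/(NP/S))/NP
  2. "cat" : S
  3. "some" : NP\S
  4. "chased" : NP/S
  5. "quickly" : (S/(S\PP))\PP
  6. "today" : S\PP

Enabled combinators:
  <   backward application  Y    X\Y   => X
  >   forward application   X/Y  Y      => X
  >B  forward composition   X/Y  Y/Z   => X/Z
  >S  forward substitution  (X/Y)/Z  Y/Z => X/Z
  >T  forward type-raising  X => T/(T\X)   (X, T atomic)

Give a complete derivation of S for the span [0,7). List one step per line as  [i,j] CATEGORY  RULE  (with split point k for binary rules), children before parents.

[0,1] S  lex  "liked"
[0,1] PP/(PP\S)  >T
[1,2] ((PP\S)/(NP/S))/NP  lex  "read"
[2,3] S  lex  "cat"
[3,4] NP\S  lex  "some"
[2,4] NP  <  k=3
[1,4] (PP\S)/(NP/S)  >  k=2
[4,5] NP/S  lex  "chased"
[1,5] PP\S  >  k=4
[0,5] PP  >  k=1
[5,6] (S/(S\PP))\PP  lex  "quickly"
[0,6] S/(S\PP)  <  k=5
[6,7] S\PP  lex  "today"
[0,7] S  >  k=6

[0,7] S   >
  [0,6] S/(S\PP)   <
    [0,5] PP   >
      [0,1] PP/(PP\S)   >T
        [0,1] "liked" : S
      [1,5] PP\S   >
        [1,4] (PP\S)/(NP/S)   >
          [1,2] "read" : ((PP\S)/(NP/S))/NP
          [2,4] NP   <
            [2,3] "cat" : S
            [3,4] "some" : NP\S
        [4,5] "chased" : NP/S
    [5,6] "quickly" : (S/(S\PP))\PP
  [6,7] "today" : S\PP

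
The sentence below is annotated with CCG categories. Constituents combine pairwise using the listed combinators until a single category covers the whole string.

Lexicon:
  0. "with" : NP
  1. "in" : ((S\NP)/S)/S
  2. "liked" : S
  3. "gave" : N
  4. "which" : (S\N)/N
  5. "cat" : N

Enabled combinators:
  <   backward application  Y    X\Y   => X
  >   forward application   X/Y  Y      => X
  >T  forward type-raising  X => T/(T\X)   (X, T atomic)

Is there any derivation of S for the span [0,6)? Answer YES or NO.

YES

[0,6] S   >
  [0,1] S/(S\NP)   >T
    [0,1] "with" : NP
  [1,6] S\NP   >
    [1,3] (S\NP)/S   >
      [1,2] "in" : ((S\NP)/S)/S
      [2,3] "liked" : S
    [3,6] S   <
      [3,4] "gave" : N
      [4,6] S\N   >
        [4,5] "which" : (S\N)/N
        [5,6] "cat" : N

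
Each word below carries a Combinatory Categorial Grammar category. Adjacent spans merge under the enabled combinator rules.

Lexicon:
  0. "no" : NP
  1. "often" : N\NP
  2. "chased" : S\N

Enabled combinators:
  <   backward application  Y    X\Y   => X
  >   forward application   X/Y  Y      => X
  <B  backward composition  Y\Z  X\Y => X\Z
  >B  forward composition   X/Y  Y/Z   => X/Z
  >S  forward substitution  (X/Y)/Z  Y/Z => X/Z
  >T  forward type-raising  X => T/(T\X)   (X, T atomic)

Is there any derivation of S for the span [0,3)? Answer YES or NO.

YES

[0,3] S   <
  [0,2] N   >
    [0,1] N/(N\NP)   >T
      [0,1] "no" : NP
    [1,2] "often" : N\NP
  [2,3] "chased" : S\N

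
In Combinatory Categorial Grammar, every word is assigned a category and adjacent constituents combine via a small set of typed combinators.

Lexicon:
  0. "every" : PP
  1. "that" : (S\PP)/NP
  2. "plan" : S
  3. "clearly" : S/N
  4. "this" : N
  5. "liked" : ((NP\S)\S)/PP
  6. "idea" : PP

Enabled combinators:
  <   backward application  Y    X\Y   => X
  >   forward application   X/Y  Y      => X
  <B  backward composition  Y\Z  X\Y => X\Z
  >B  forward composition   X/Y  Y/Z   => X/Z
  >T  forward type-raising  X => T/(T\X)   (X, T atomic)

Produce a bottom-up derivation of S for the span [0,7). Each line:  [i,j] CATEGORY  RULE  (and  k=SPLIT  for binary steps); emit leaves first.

[0,1] PP  lex  "every"
[1,2] (S\PP)/NP  lex  "that"
[2,3] S  lex  "plan"
[3,4] S/N  lex  "clearly"
[4,5] N  lex  "this"
[3,5] S  >  k=4
[5,6] ((NP\S)\S)/PP  lex  "liked"
[6,7] PP  lex  "idea"
[5,7] (NP\S)\S  >  k=6
[3,7] NP\S  <  k=5
[2,7] NP  <  k=3
[1,7] S\PP  >  k=2
[0,7] S  <  k=1

[0,7] S   <
  [0,1] "every" : PP
  [1,7] S\PP   >
    [1,2] "that" : (S\PP)/NP
    [2,7] NP   <
      [2,3] "plan" : S
      [3,7] NP\S   <
        [3,5] S   >
          [3,4] "clearly" : S/N
          [4,5] "this" : N
        [5,7] (NP\S)\S   >
          [5,6] "liked" : ((NP\S)\S)/PP
          [6,7] "idea" : PP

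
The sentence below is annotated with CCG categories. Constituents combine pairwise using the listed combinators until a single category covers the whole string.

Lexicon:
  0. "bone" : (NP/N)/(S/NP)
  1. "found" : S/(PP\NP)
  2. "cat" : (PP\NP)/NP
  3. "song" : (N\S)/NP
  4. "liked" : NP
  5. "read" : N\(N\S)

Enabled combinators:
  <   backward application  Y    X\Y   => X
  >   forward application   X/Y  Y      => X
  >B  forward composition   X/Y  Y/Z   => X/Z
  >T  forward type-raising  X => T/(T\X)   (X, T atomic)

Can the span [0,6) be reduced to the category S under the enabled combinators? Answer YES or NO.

NO

(NP/N)/(S/NP) S/(PP\NP) (PP\NP)/NP (N\S)/NP NP N\(N\S)
CKY chart[0,6] = {N/(N\NP), NP, NP/(NP\NP), NP/(N\N), PP/(PP\NP), S/(S\NP)}; S ∉ chart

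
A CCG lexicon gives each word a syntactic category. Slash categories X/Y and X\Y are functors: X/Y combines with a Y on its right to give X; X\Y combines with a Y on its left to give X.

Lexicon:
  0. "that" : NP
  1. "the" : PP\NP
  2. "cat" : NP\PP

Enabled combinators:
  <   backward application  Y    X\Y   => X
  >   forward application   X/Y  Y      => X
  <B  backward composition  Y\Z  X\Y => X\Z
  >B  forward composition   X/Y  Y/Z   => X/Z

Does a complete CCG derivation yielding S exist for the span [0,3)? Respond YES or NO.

NP PP\NP NP\PP
CKY chart[0,3] = {NP}; S ∉ chart

NO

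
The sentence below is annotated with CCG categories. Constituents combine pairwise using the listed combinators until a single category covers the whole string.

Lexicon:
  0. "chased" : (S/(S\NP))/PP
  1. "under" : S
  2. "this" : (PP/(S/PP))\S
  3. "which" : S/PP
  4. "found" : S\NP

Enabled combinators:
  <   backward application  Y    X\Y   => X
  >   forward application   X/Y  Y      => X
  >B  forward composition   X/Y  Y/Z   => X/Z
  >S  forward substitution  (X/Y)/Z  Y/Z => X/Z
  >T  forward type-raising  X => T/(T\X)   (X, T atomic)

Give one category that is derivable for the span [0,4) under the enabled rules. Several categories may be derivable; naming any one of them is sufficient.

S/(S\NP)

[0,5] S   >
  [0,4] S/(S\NP)   >
    [0,1] "chased" : (S/(S\NP))/PP
    [1,4] PP   >
      [1,3] PP/(S/PP)   <
        [1,2] "under" : S
        [2,3] "this" : (PP/(S/PP))\S
      [3,4] "which" : S/PP
  [4,5] "found" : S\NP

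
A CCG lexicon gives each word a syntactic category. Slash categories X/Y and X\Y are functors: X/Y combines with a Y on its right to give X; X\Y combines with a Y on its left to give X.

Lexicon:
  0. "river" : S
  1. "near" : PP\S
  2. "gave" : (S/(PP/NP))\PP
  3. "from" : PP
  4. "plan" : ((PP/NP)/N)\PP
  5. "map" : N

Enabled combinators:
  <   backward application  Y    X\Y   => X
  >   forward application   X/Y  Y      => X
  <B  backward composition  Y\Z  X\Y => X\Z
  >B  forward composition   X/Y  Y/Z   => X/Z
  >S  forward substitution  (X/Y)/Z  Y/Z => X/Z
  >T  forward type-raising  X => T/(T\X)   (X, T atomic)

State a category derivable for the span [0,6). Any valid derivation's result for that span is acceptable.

S

[0,6] S   >
  [0,3] S/(PP/NP)   <
    [0,2] PP   >
      [0,1] PP/(PP\S)   >T
        [0,1] "river" : S
      [1,2] "near" : PP\S
    [2,3] "gave" : (S/(PP/NP))\PP
  [3,6] PP/NP   >
    [3,5] (PP/NP)/N   <
      [3,4] "from" : PP
      [4,5] "plan" : ((PP/NP)/N)\PP
    [5,6] "map" : N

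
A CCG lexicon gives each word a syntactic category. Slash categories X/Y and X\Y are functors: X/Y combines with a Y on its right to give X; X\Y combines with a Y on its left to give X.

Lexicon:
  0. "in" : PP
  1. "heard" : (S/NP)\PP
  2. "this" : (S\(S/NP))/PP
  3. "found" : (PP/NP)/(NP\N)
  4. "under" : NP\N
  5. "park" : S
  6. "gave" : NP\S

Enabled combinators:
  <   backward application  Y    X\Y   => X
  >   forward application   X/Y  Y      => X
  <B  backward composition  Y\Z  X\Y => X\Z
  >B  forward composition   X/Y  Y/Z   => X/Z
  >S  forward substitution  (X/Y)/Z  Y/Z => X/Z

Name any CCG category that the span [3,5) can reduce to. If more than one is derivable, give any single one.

[0,7] S   <
  [0,2] S/NP   <
    [0,1] "in" : PP
    [1,2] "heard" : (S/NP)\PP
  [2,7] S\(S/NP)   >
    [2,3] "this" : (S\(S/NP))/PP
    [3,7] PP   >
      [3,5] PP/NP   >
        [3,4] "found" : (PP/NP)/(NP\N)
        [4,5] "under" : NP\N
      [5,7] NP   <
        [5,6] "park" : S
        [6,7] "gave" : NP\S

PP/NP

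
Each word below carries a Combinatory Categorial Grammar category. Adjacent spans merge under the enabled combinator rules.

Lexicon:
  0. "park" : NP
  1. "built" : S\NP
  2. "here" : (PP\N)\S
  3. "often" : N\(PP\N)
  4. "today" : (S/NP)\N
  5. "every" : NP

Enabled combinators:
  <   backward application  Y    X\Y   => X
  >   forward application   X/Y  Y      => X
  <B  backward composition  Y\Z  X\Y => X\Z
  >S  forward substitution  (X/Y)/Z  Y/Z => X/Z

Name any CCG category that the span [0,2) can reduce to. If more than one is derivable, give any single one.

[0,6] S   >
  [0,5] S/NP   <
    [0,4] N   <
      [0,3] PP\N   <
        [0,2] S   <
          [0,1] "park" : NP
          [1,2] "built" : S\NP
        [2,3] "here" : (PP\N)\S
      [3,4] "often" : N\(PP\N)
    [4,5] "today" : (S/NP)\N
  [5,6] "every" : NP

S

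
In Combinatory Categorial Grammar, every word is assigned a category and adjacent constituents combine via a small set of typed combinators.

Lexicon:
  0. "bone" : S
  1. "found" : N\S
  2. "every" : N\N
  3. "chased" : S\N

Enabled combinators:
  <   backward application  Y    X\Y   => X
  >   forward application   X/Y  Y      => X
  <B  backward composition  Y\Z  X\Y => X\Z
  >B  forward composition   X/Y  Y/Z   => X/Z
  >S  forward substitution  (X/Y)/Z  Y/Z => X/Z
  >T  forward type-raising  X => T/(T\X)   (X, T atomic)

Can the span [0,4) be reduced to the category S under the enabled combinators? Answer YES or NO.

YES

[0,4] S   <
  [0,2] N   <
    [0,1] "bone" : S
    [1,2] "found" : N\S
  [2,4] S\N   <B
    [2,3] "every" : N\N
    [3,4] "chased" : S\N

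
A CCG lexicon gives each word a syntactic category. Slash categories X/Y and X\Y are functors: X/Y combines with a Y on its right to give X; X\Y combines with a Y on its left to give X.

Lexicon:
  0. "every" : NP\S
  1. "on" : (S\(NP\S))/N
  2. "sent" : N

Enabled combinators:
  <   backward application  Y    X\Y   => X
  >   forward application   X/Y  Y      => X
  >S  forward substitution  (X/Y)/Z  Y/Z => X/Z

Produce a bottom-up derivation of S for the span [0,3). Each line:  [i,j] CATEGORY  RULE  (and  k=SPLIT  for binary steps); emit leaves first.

[0,1] NP\S  lex  "every"
[1,2] (S\(NP\S))/N  lex  "on"
[2,3] N  lex  "sent"
[1,3] S\(NP\S)  >  k=2
[0,3] S  <  k=1

[0,3] S   <
  [0,1] "every" : NP\S
  [1,3] S\(NP\S)   >
    [1,2] "on" : (S\(NP\S))/N
    [2,3] "sent" : N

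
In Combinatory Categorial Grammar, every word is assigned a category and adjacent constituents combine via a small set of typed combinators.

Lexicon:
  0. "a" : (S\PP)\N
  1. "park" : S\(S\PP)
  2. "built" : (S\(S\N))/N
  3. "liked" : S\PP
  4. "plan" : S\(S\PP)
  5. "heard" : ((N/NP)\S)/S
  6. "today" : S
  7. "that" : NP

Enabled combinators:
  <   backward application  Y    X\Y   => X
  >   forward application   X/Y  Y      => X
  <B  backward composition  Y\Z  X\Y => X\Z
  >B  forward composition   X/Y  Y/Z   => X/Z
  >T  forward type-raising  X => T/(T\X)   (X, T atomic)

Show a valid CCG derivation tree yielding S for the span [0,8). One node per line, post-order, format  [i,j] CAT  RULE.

[0,1] (S\PP)\N  lex  "a"
[1,2] S\(S\PP)  lex  "park"
[0,2] S\N  <B  k=1
[2,3] (S\(S\N))/N  lex  "built"
[3,4] S\PP  lex  "liked"
[4,5] S\(S\PP)  lex  "plan"
[3,5] S  <  k=4
[5,6] ((N/NP)\S)/S  lex  "heard"
[6,7] S  lex  "today"
[5,7] (N/NP)\S  >  k=6
[3,7] N/NP  <  k=5
[7,8] NP  lex  "that"
[3,8] N  >  k=7
[2,8] S\(S\N)  >  k=3
[0,8] S  <  k=2

[0,8] S   <
  [0,2] S\N   <B
    [0,1] "a" : (S\PP)\N
    [1,2] "park" : S\(S\PP)
  [2,8] S\(S\N)   >
    [2,3] "built" : (S\(S\N))/N
    [3,8] N   >
      [3,7] N/NP   <
        [3,5] S   <
          [3,4] "liked" : S\PP
          [4,5] "plan" : S\(S\PP)
        [5,7] (N/NP)\S   >
          [5,6] "heard" : ((N/NP)\S)/S
          [6,7] "today" : S
      [7,8] "that" : NP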